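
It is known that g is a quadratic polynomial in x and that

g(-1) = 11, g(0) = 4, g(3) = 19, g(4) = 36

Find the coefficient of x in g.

-4

Write g(x) = ax² + bx + c; the 4 given values yield a linear system in the 3 coefficients.
Solving, g(x) = 3x² - 4x + 4.
The coefficient of x is -4.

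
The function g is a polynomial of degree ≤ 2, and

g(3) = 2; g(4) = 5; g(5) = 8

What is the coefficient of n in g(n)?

3

Write g(n) = an² + bn + c; the 3 given values yield a linear system in the 3 coefficients.
Solving, the leading coefficient vanishes, and g(n) = 3n - 7.
The coefficient of n is 3.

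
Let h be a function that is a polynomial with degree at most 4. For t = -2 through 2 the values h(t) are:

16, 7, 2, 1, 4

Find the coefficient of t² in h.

2

First differences: -9, -5, -1, 3. Second differences: 4, 4, 4.
Level-2 differences are constant, so h has degree 2.
Fitting a degree-2 polynomial gives h(t) = 2t² - 3t + 2.
The coefficient of t² is 2.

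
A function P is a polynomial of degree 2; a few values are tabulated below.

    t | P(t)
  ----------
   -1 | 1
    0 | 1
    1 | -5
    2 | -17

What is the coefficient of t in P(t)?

Write P(t) = at² + bt + c; the 4 given values yield a linear system in the 3 coefficients.
Solving, P(t) = -3t² - 3t + 1.
The coefficient of t is -3.

-3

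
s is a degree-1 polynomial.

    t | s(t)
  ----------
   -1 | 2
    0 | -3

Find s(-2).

7

Write s(t) = at + b; the 2 given values yield a linear system in the 2 coefficients.
Solving, s(t) = -5t - 3.
Then s(-2) = 7.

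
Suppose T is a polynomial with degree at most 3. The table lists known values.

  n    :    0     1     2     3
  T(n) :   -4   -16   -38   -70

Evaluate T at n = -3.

First differences: -12, -22, -32. Second differences: -10, -10.
Level-2 differences are constant, so T has degree 2.
Fitting a degree-2 polynomial gives T(n) = -5n² - 7n - 4.
Then T(-3) = -28.

-28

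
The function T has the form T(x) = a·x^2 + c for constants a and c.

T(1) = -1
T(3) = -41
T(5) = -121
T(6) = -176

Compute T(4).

-76

From T(1) = -1 and T(3) = -41: 1a + c = -1 and 9a + c = -41.
Subtracting: 8a = -40, so a = -5; then c = -1 − (-5)·1 = 4.
So T(x) = -5x² + 4, and T(4) = -76.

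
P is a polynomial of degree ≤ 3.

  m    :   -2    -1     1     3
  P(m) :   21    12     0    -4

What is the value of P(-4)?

Write P(m) = am³ + bm² + cm + d; the 4 given values yield a linear system in the 4 coefficients.
Solving, the leading coefficient vanishes, and P(m) = m² - 6m + 5.
Then P(-4) = 45.

45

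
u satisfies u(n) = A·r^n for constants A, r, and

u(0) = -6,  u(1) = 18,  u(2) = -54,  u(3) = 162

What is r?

Consecutive ratio: 18/(-6) = -3, and -54/18 = -3, so r = -3.
Then A·(-3)^0 = -6 gives A = -6, and u(n) = -6·(-3)^n.

-3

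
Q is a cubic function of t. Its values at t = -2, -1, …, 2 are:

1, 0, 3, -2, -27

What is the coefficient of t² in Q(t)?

First differences: -1, 3, -5, -25. Second differences: 4, -8, -20. Third differences: -12, -12.
Level-3 differences are constant, so Q has degree 3.
Fitting a degree-3 polynomial gives Q(t) = -2t³ - 4t² + t + 3.
The coefficient of t² is -4.

-4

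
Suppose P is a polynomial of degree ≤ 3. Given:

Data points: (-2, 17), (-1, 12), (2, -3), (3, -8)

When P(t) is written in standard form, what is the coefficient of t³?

Write P(t) = at³ + bt² + ct + d; the 4 given values yield a linear system in the 4 coefficients.
Solving, the top 2 coefficients vanish, and P(t) = -5t + 7.
The coefficient of t³ is 0.

0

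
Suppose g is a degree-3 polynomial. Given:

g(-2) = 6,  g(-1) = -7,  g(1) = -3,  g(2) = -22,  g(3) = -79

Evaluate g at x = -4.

152

Write g(x) = ax³ + bx² + cx + d; the 5 given values yield a linear system in the 4 coefficients.
Solving, g(x) = -3x³ - x² + 5x - 4.
Then g(-4) = 152.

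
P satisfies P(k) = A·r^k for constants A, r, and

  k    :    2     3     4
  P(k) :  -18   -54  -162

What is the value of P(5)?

-486

Consecutive ratio: -54/(-18) = 3, and -162/(-54) = 3, so r = 3.
Then A·3^2 = -18 gives A = -2, and P(k) = -2·3^k.
P(5) = -2·3^5 = -486.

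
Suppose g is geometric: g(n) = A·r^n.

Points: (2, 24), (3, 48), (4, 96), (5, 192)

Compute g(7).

768

Consecutive ratio: 48/24 = 2, and 96/48 = 2, so r = 2.
Then A·2^2 = 24 gives A = 6, and g(n) = 6·2^n.
g(7) = 6·2^7 = 768.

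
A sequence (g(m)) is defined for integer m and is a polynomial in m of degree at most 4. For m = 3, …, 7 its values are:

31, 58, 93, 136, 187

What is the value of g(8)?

First differences: 27, 35, 43, 51. Second differences: 8, 8, 8.
Level-2 differences are constant, so g has degree 2.
Fitting a degree-2 polynomial gives g(m) = 4m² - m - 2.
Then g(8) = 246.

246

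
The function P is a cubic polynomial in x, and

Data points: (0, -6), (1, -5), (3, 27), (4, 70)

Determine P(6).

Write P(x) = ax³ + bx² + cx + d; the 4 given values yield a linear system in the 4 coefficients.
Solving, P(x) = x³ + x² - x - 6.
Then P(6) = 240.

240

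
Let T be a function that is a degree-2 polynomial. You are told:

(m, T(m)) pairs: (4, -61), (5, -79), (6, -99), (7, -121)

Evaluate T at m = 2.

-31

First differences: -18, -20, -22. Second differences: -2, -2.
Level-2 differences are constant, so T has degree 2.
Fitting a degree-2 polynomial gives T(m) = -m² - 9m - 9.
Then T(2) = -31.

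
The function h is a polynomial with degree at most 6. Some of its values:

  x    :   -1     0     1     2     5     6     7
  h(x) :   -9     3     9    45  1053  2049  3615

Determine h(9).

Write h(x) = ax^6 + bx^5 + cx^4 + dx³ + ex² + px + q; the 7 given values yield a linear system in the 7 coefficients.
Solving, the top 2 coefficients vanish, and h(x) = x^4 + 4x³ - 4x² + 5x + 3.
Then h(9) = 9201.

9201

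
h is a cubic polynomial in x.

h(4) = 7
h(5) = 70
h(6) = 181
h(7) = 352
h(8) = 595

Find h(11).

1876

First differences: 63, 111, 171, 243. Second differences: 48, 60, 72. Third differences: 12, 12.
Level-3 differences are constant, so h has degree 3.
Fitting a degree-3 polynomial gives h(x) = 2x³ - 6x² - 5x - 5.
Then h(11) = 1876.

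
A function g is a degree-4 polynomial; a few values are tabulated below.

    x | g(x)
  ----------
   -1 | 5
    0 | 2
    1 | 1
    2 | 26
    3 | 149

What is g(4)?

490

Write g(x) = ax^4 + bx³ + cx² + dx + e; the 5 given values yield a linear system in the 5 coefficients.
Solving, g(x) = 2x^4 - x² - 2x + 2.
Then g(4) = 490.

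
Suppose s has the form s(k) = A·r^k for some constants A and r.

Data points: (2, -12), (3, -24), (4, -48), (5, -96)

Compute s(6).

-192

Consecutive ratio: -24/(-12) = 2, and -48/(-24) = 2, so r = 2.
Then A·2^2 = -12 gives A = -3, and s(k) = -3·2^k.
s(6) = -3·2^6 = -192.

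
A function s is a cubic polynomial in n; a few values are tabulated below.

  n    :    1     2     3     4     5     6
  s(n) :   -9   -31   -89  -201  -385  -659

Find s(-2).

21

Write s(n) = an³ + bn² + cn + d; the 6 given values yield a linear system in the 4 coefficients.
Solving, s(n) = -3n³ - n - 5.
Then s(-2) = 21.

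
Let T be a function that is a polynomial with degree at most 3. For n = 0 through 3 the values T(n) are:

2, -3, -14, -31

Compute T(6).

-118

First differences: -5, -11, -17. Second differences: -6, -6.
Level-2 differences are constant, so T has degree 2.
Fitting a degree-2 polynomial gives T(n) = -3n² - 2n + 2.
Then T(6) = -118.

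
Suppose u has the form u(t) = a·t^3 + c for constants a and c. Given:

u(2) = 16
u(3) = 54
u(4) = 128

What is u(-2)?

-16

From u(2) = 16 and u(3) = 54: 8a + c = 16 and 27a + c = 54.
Subtracting: 19a = 38, so a = 2; then c = 16 − 2·8 = 0.
So u(t) = 2t³ + 0, and u(-2) = -16.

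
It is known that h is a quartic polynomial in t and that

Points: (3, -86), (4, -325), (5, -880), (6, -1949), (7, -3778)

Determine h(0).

-5

Write h(t) = at^4 + bt³ + ct² + dt + e; the 5 given values yield a linear system in the 5 coefficients.
Solving, h(t) = -2t^4 + 3t³ - 5.
Then h(0) = -5.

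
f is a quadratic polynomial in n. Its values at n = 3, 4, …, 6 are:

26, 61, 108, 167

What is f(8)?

321

First differences: 35, 47, 59. Second differences: 12, 12.
Level-2 differences are constant, so f has degree 2.
Fitting a degree-2 polynomial gives f(n) = 6n² - 7n - 7.
Then f(8) = 321.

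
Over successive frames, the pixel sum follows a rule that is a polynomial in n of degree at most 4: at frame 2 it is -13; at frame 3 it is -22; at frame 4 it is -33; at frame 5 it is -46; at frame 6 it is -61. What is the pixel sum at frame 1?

Write the value at n as T(n).
First differences: -9, -11, -13, -15. Second differences: -2, -2, -2.
Level-2 differences are constant, so T has degree 2.
Fitting a degree-2 polynomial gives T(n) = -n² - 4n - 1.
Then T(1) = -6.

-6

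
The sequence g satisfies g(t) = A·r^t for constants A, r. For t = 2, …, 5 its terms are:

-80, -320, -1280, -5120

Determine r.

4

Consecutive ratio: -320/(-80) = 4, and -1280/(-320) = 4, so r = 4.
Then A·4^2 = -80 gives A = -5, and g(t) = -5·4^t.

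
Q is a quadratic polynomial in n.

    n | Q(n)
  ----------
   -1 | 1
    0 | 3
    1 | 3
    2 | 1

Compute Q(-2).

-3

First differences: 2, 0, -2. Second differences: -2, -2.
Level-2 differences are constant, so Q has degree 2.
Fitting a degree-2 polynomial gives Q(n) = -n² + n + 3.
Then Q(-2) = -3.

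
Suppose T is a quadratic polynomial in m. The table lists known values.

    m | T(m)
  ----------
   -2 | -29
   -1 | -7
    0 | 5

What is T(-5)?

Write T(m) = am² + bm + c; the 3 given values yield a linear system in the 3 coefficients.
Solving, T(m) = -5m² + 7m + 5.
Then T(-5) = -155.

-155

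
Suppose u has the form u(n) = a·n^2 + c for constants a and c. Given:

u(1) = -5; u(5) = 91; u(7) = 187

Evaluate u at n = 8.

From u(1) = -5 and u(5) = 91: 1a + c = -5 and 25a + c = 91.
Subtracting: 24a = 96, so a = 4; then c = -5 − 4·1 = -9.
So u(n) = 4n² − 9, and u(8) = 247.

247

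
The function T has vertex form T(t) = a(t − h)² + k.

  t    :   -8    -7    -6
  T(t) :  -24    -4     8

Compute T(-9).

First differences 20, 12; second difference -8 = 2a, so a = -4.
Expanding, the t-coefficient is −2ah = 8h; matching it to the data gives h = -5, and then k = 12.
So T(t) = -4(t + 5)² + 12.
T(-9) = -4·(-4)² + 12 = -52.

-52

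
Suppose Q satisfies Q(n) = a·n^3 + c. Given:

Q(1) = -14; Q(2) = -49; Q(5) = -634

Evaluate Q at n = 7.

-1724

From Q(1) = -14 and Q(2) = -49: 1a + c = -14 and 8a + c = -49.
Subtracting: 7a = -35, so a = -5; then c = -14 − (-5)·1 = -9.
So Q(n) = -5n³ − 9, and Q(7) = -1724.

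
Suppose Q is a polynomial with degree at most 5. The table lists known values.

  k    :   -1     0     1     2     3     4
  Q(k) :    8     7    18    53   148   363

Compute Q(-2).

First differences: -1, 11, 35, 95, 215. Second differences: 12, 24, 60, 120. Third differences: 12, 36, 60. Fourth differences: 24, 24.
Level-4 differences are constant, so Q has degree 4.
Fitting a degree-4 polynomial gives Q(k) = k^4 + 5k² + 5k + 7.
Then Q(-2) = 33.

33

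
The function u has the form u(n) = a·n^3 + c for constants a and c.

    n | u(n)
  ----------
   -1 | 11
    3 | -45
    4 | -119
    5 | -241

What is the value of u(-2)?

From u(-1) = 11 and u(3) = -45: -1a + c = 11 and 27a + c = -45.
Subtracting: 28a = -56, so a = -2; then c = 11 − (-2)·(-1) = 9.
So u(n) = -2n³ + 9, and u(-2) = 25.

25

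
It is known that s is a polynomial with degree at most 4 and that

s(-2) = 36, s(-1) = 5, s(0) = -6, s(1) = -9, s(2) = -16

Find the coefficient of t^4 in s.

0

First differences: -31, -11, -3, -7. Second differences: 20, 8, -4. Third differences: -12, -12.
Level-3 differences are constant, so s has degree 3.
Fitting a degree-3 polynomial gives s(t) = -2t³ + 4t² - 5t - 6.
The coefficient of t^4 is 0.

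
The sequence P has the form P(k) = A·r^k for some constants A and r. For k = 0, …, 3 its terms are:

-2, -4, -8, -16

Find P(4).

Consecutive ratio: -4/(-2) = 2, and -8/(-4) = 2, so r = 2.
Then A·2^0 = -2 gives A = -2, and P(k) = -2·2^k.
P(4) = -2·2^4 = -32.

-32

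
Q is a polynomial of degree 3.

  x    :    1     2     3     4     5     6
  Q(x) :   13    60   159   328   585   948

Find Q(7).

1435

Write Q(x) = ax³ + bx² + cx + d; the 6 given values yield a linear system in the 4 coefficients.
Solving, Q(x) = 3x³ + 8x² + 2x.
Then Q(7) = 1435.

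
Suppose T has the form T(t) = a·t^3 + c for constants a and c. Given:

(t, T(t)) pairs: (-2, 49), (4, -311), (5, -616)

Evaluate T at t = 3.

From T(-2) = 49 and T(4) = -311: -8a + c = 49 and 64a + c = -311.
Subtracting: 72a = -360, so a = -5; then c = 49 − (-5)·(-8) = 9.
So T(t) = -5t³ + 9, and T(3) = -126.

-126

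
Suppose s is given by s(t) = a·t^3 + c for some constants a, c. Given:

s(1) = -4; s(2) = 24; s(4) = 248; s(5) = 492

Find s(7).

From s(1) = -4 and s(2) = 24: 1a + c = -4 and 8a + c = 24.
Subtracting: 7a = 28, so a = 4; then c = -4 − 4·1 = -8.
So s(t) = 4t³ − 8, and s(7) = 1364.

1364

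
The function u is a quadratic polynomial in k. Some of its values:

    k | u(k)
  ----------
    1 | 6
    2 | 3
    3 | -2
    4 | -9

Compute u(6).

First differences: -3, -5, -7. Second differences: -2, -2.
Level-2 differences are constant, so u has degree 2.
Fitting a degree-2 polynomial gives u(k) = -k² + 7.
Then u(6) = -29.

-29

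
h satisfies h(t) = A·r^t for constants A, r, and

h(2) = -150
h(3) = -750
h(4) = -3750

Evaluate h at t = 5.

Consecutive ratio: -750/(-150) = 5, and -3750/(-750) = 5, so r = 5.
Then A·5^2 = -150 gives A = -6, and h(t) = -6·5^t.
h(5) = -6·5^5 = -18750.

-18750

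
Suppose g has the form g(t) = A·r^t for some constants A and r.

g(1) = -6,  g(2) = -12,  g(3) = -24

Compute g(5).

Consecutive ratio: -12/(-6) = 2, and -24/(-12) = 2, so r = 2.
Then A·2^1 = -6 gives A = -3, and g(t) = -3·2^t.
g(5) = -3·2^5 = -96.

-96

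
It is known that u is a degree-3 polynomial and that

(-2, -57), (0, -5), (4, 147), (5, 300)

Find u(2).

15

Write u(m) = am³ + bm² + cm + d; the 4 given values yield a linear system in the 4 coefficients.
Solving, u(m) = 3m³ - 4m² + 6m - 5.
Then u(2) = 15.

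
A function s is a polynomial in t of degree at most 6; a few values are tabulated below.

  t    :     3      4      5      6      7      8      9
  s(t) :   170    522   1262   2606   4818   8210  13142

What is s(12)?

41498

First differences: 352, 740, 1344, 2212, 3392, 4932. Second differences: 388, 604, 868, 1180, 1540. Third differences: 216, 264, 312, 360. Fourth differences: 48, 48, 48.
Level-4 differences are constant, so s has degree 4.
Fitting a degree-4 polynomial gives s(t) = 2t^4 + 2t + 2.
Then s(12) = 41498.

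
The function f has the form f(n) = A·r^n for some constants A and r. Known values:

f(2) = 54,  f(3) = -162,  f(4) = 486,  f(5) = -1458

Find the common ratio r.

Consecutive ratio: -162/54 = -3, and 486/(-162) = -3, so r = -3.
Then A·(-3)^2 = 54 gives A = 6, and f(n) = 6·(-3)^n.

-3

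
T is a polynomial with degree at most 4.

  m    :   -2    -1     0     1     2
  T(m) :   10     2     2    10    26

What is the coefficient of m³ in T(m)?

Write T(m) = am^4 + bm³ + cm² + dm + e; the 5 given values yield a linear system in the 5 coefficients.
Solving, the top 2 coefficients vanish, and T(m) = 4m² + 4m + 2.
The coefficient of m³ is 0.

0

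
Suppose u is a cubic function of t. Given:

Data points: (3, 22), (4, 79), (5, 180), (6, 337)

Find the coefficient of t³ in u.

2

Write u(t) = at³ + bt² + ct + d; the 4 given values yield a linear system in the 4 coefficients.
Solving, u(t) = 2t³ - 2t² - 3t - 5.
The coefficient of t³ is 2.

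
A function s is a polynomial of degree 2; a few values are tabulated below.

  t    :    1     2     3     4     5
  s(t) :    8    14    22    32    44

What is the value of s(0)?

4

Write s(t) = at² + bt + c; the 5 given values yield a linear system in the 3 coefficients.
Solving, s(t) = t² + 3t + 4.
Then s(0) = 4.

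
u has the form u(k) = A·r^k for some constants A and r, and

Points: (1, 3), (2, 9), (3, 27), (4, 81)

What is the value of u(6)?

Consecutive ratio: 9/3 = 3, and 27/9 = 3, so r = 3.
Then A·3^1 = 3 gives A = 1, and u(k) = 1·3^k.
u(6) = 1·3^6 = 729.

729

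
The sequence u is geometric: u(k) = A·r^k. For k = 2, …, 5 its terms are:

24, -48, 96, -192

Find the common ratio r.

-2

Consecutive ratio: -48/24 = -2, and 96/(-48) = -2, so r = -2.
Then A·(-2)^2 = 24 gives A = 6, and u(k) = 6·(-2)^k.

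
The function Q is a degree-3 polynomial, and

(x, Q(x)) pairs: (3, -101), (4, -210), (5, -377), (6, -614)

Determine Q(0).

Write Q(x) = ax³ + bx² + cx + d; the 4 given values yield a linear system in the 4 coefficients.
Solving, Q(x) = -2x³ - 5x² - 2.
Then Q(0) = -2.

-2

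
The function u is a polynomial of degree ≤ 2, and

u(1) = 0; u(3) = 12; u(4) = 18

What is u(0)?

-6

Write u(t) = at² + bt + c; the 3 given values yield a linear system in the 3 coefficients.
Solving, the leading coefficient vanishes, and u(t) = 6t - 6.
The constant term is u(0) = -6.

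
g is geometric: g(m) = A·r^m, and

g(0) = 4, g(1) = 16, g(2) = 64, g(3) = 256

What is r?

Consecutive ratio: 16/4 = 4, and 64/16 = 4, so r = 4.
Then A·4^0 = 4 gives A = 4, and g(m) = 4·4^m.

4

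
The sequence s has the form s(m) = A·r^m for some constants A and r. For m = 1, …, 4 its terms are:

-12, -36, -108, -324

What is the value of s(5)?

Consecutive ratio: -36/(-12) = 3, and -108/(-36) = 3, so r = 3.
Then A·3^1 = -12 gives A = -4, and s(m) = -4·3^m.
s(5) = -4·3^5 = -972.

-972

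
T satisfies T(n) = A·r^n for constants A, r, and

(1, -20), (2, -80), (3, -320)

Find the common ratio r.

Consecutive ratio: -80/(-20) = 4, and -320/(-80) = 4, so r = 4.
Then A·4^1 = -20 gives A = -5, and T(n) = -5·4^n.

4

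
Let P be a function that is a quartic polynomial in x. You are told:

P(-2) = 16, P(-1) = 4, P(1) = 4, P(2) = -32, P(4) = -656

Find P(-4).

-176

Write P(x) = ax^4 + bx³ + cx² + dx + e; the 5 given values yield a linear system in the 5 coefficients.
Solving, P(x) = -2x^4 - 4x³ + 6x² + 4x.
Then P(-4) = -176.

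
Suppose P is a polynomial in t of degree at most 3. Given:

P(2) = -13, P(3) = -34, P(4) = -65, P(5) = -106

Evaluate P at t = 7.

-218

Write P(t) = at³ + bt² + ct + d; the 4 given values yield a linear system in the 4 coefficients.
Solving, the leading coefficient vanishes, and P(t) = -5t² + 4t - 1.
Then P(7) = -218.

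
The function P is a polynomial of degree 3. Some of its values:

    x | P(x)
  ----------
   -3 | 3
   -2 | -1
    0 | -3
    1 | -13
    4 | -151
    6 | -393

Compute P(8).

Write P(x) = ax³ + bx² + cx + d; the 6 given values yield a linear system in the 4 coefficients.
Solving, P(x) = -x³ - 4x² - 5x - 3.
Then P(8) = -811.

-811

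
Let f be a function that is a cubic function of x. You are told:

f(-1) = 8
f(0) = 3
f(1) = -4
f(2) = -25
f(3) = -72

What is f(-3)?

60

First differences: -5, -7, -21, -47. Second differences: -2, -14, -26. Third differences: -12, -12.
Level-3 differences are constant, so f has degree 3.
Fitting a degree-3 polynomial gives f(x) = -2x³ - x² - 4x + 3.
Then f(-3) = 60.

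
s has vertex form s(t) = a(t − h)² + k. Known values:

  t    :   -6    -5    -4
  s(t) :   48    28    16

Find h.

First differences -20, -12; second difference 8 = 2a, so a = 4.
Expanding, the t-coefficient is −2ah = -8h; matching it to the data gives h = -3, and then k = 12.
So s(t) = 4(t + 3)² + 12.
Hence h = -3.

-3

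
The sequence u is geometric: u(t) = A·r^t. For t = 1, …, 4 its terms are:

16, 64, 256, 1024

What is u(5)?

Consecutive ratio: 64/16 = 4, and 256/64 = 4, so r = 4.
Then A·4^1 = 16 gives A = 4, and u(t) = 4·4^t.
u(5) = 4·4^5 = 4096.

4096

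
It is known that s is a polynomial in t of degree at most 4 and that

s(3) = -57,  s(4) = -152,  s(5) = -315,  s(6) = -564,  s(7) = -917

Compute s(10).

-2780

Write s(t) = at^4 + bt³ + ct² + dt + e; the 5 given values yield a linear system in the 5 coefficients.
Solving, the leading coefficient vanishes, and s(t) = -3t³ + 2t² + 2t.
Then s(10) = -2780.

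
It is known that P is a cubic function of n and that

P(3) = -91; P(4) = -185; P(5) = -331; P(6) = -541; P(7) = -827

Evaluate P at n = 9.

-1675

First differences: -94, -146, -210, -286. Second differences: -52, -64, -76. Third differences: -12, -12.
Level-3 differences are constant, so P has degree 3.
Fitting a degree-3 polynomial gives P(n) = -2n³ - 2n² - 6n - 1.
Then P(9) = -1675.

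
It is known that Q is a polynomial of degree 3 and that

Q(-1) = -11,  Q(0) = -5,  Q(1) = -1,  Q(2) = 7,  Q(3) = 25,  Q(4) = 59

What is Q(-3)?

First differences: 6, 4, 8, 18, 34. Second differences: -2, 4, 10, 16. Third differences: 6, 6, 6.
Level-3 differences are constant, so Q has degree 3.
Fitting a degree-3 polynomial gives Q(m) = m³ - m² + 4m - 5.
Then Q(-3) = -53.

-53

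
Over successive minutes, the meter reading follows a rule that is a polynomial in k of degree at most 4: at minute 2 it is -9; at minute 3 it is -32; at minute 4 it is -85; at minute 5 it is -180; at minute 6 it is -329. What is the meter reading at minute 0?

Write the value at k as h(k).
First differences: -23, -53, -95, -149. Second differences: -30, -42, -54. Third differences: -12, -12.
Level-3 differences are constant, so h has degree 3.
Fitting a degree-3 polynomial gives h(k) = -2k³ + 3k² - 5.
Then h(0) = -5.

-5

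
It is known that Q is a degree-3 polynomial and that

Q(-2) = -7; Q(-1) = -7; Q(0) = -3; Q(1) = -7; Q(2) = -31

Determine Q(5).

-343

First differences: 0, 4, -4, -24. Second differences: 4, -8, -20. Third differences: -12, -12.
Level-3 differences are constant, so Q has degree 3.
Fitting a degree-3 polynomial gives Q(n) = -2n³ - 4n² + 2n - 3.
Then Q(5) = -343.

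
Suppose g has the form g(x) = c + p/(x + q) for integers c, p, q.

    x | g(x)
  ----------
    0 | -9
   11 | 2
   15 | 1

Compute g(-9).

(g(x) − c)(x + q) = p for each data point; the three points give a linear system in c and q, then p follows.
Solving: c = -1, q = -3, p = 24, so g(x) = -1 + 24/(x − 3).
Then g(-9) = -1 + 24/(-12) = -3.

-3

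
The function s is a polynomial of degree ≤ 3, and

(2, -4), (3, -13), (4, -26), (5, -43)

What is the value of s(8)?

First differences: -9, -13, -17. Second differences: -4, -4.
Level-2 differences are constant, so s has degree 2.
Fitting a degree-2 polynomial gives s(m) = -2m² + m + 2.
Then s(8) = -118.

-118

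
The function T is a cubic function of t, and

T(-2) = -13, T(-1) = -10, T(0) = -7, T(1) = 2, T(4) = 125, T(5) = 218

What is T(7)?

518

Write T(t) = at³ + bt² + ct + d; the 6 given values yield a linear system in the 4 coefficients.
Solving, T(t) = t³ + 3t² + 5t - 7.
Then T(7) = 518.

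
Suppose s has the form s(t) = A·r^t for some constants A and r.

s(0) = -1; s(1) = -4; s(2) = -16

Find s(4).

Consecutive ratio: -4/(-1) = 4, and -16/(-4) = 4, so r = 4.
Then A·4^0 = -1 gives A = -1, and s(t) = -1·4^t.
s(4) = -1·4^4 = -256.

-256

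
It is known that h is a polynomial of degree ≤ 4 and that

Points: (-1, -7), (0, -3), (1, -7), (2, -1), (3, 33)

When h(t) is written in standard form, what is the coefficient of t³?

Write h(t) = at^4 + bt³ + ct² + dt + e; the 5 given values yield a linear system in the 5 coefficients.
Solving, the leading coefficient vanishes, and h(t) = 3t³ - 4t² - 3t - 3.
The coefficient of t³ is 3.

3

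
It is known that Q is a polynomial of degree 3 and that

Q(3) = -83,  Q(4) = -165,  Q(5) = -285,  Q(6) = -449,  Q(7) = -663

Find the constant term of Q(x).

-5

Write Q(x) = ax³ + bx² + cx + d; the 5 given values yield a linear system in the 4 coefficients.
Solving, Q(x) = -x³ - 7x² + 4x - 5.
The constant term is Q(0) = -5.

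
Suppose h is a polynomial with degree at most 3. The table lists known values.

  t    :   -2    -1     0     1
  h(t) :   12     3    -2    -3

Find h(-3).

25

Write h(t) = at³ + bt² + ct + d; the 4 given values yield a linear system in the 4 coefficients.
Solving, the leading coefficient vanishes, and h(t) = 2t² - 3t - 2.
Then h(-3) = 25.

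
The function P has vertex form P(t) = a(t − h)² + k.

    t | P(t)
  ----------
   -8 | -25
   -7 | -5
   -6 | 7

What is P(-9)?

First differences 20, 12; second difference -8 = 2a, so a = -4.
Expanding, the t-coefficient is −2ah = 8h; matching it to the data gives h = -5, and then k = 11.
So P(t) = -4(t + 5)² + 11.
P(-9) = -4·(-4)² + 11 = -53.

-53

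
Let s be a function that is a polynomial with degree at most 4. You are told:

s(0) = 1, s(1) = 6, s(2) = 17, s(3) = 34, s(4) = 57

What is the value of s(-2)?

First differences: 5, 11, 17, 23. Second differences: 6, 6, 6.
Level-2 differences are constant, so s has degree 2.
Fitting a degree-2 polynomial gives s(t) = 3t² + 2t + 1.
Then s(-2) = 9.

9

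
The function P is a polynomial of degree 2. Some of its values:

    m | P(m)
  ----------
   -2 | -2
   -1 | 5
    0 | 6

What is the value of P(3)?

Write P(m) = am² + bm + c; the 3 given values yield a linear system in the 3 coefficients.
Solving, P(m) = -3m² - 2m + 6.
Then P(3) = -27.

-27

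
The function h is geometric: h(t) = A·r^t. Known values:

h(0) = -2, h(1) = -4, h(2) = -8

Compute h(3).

Consecutive ratio: -4/(-2) = 2, and -8/(-4) = 2, so r = 2.
Then A·2^0 = -2 gives A = -2, and h(t) = -2·2^t.
h(3) = -2·2^3 = -16.

-16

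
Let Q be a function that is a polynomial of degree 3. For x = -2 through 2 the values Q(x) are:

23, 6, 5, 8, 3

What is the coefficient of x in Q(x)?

Write Q(x) = ax³ + bx² + cx + d; the 5 given values yield a linear system in the 4 coefficients.
Solving, Q(x) = -2x³ + 2x² + 3x + 5.
The coefficient of x is 3.

3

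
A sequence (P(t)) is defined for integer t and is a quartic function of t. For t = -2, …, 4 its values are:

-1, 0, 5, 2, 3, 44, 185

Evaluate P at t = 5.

510

First differences: 1, 5, -3, 1, 41, 141. Second differences: 4, -8, 4, 40, 100. Third differences: -12, 12, 36, 60. Fourth differences: 24, 24, 24.
Level-4 differences are constant, so P has degree 4.
Fitting a degree-4 polynomial gives P(t) = t^4 - 5t² + t + 5.
Then P(5) = 510.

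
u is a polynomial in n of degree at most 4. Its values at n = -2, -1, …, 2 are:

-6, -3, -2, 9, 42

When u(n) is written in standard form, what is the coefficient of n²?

First differences: 3, 1, 11, 33. Second differences: -2, 10, 22. Third differences: 12, 12.
Level-3 differences are constant, so u has degree 3.
Fitting a degree-3 polynomial gives u(n) = 2n³ + 5n² + 4n - 2.
The coefficient of n² is 5.

5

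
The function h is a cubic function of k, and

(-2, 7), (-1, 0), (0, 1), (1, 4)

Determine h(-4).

69

Write h(k) = ak³ + bk² + ck + d; the 4 given values yield a linear system in the 4 coefficients.
Solving, h(k) = -k³ + k² + 3k + 1.
Then h(-4) = 69.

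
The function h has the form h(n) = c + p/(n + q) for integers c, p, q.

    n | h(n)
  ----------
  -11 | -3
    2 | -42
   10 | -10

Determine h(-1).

(h(n) − c)(n + q) = p for each data point; the three points give a linear system in c and q, then p follows.
Solving: c = -6, q = -1, p = -36, so h(n) = -6 − 36/(n − 1).
Then h(-1) = -6 − 36/(-2) = 12.

12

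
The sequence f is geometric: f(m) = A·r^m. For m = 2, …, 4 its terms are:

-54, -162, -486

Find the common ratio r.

Consecutive ratio: -162/(-54) = 3, and -486/(-162) = 3, so r = 3.
Then A·3^2 = -54 gives A = -6, and f(m) = -6·3^m.

3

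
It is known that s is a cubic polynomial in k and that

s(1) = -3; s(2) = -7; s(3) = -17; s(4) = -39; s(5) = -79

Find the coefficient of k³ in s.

-1

First differences: -4, -10, -22, -40. Second differences: -6, -12, -18. Third differences: -6, -6.
Level-3 differences are constant, so s has degree 3.
Fitting a degree-3 polynomial gives s(k) = -k³ + 3k² - 6k + 1.
The coefficient of k³ is -1.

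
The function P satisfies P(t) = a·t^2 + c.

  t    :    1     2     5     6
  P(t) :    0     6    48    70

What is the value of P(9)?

160

From P(1) = 0 and P(2) = 6: 1a + c = 0 and 4a + c = 6.
Subtracting: 3a = 6, so a = 2; then c = 0 − 2·1 = -2.
So P(t) = 2t² − 2, and P(9) = 160.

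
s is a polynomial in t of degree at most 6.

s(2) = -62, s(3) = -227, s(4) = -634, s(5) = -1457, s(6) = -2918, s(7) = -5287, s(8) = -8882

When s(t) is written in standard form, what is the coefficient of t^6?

Write s(t) = at^6 + bt^5 + ct^4 + dt³ + et² + pt + q; the 7 given values yield a linear system in the 7 coefficients.
Solving, the top 2 coefficients vanish, and s(t) = -2t^4 - t³ - 2t² - 6t - 2.
The coefficient of t^6 is 0.

0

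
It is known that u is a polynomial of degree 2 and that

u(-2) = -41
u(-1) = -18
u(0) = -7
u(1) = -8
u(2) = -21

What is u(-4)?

First differences: 23, 11, -1, -13. Second differences: -12, -12, -12.
Level-2 differences are constant, so u has degree 2.
Fitting a degree-2 polynomial gives u(x) = -6x² + 5x - 7.
Then u(-4) = -123.

-123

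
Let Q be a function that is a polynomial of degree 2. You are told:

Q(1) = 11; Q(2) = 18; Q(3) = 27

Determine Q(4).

38

Write Q(x) = ax² + bx + c; the 3 given values yield a linear system in the 3 coefficients.
Solving, Q(x) = x² + 4x + 6.
Then Q(4) = 38.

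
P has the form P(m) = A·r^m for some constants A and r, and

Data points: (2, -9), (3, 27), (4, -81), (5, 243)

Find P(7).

2187

Consecutive ratio: 27/(-9) = -3, and -81/27 = -3, so r = -3.
Then A·(-3)^2 = -9 gives A = -1, and P(m) = -1·(-3)^m.
P(7) = -1·(-3)^7 = 2187.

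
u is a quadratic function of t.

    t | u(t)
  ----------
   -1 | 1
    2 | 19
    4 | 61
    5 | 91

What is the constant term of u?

Write u(t) = at² + bt + c; the 4 given values yield a linear system in the 3 coefficients.
Solving, u(t) = 3t² + 3t + 1.
The constant term is u(0) = 1.

1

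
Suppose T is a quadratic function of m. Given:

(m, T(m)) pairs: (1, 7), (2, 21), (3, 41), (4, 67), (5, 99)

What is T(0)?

First differences: 14, 20, 26, 32. Second differences: 6, 6, 6.
Level-2 differences are constant, so T has degree 2.
Fitting a degree-2 polynomial gives T(m) = 3m² + 5m - 1.
The constant term is T(0) = -1.

-1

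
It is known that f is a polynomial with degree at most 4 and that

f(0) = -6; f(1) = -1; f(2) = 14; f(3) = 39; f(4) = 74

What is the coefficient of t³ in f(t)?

0

First differences: 5, 15, 25, 35. Second differences: 10, 10, 10.
Level-2 differences are constant, so f has degree 2.
Fitting a degree-2 polynomial gives f(t) = 5t² - 6.
The coefficient of t³ is 0.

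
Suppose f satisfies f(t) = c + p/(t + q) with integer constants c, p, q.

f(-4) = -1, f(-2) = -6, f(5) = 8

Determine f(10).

(f(t) − c)(t + q) = p for each data point; the three points give a linear system in c and q, then p follows.
Solving: c = 4, q = 0, p = 20, so f(t) = 4 + 20/(t + 0).
Then f(10) = 4 + 20/10 = 6.

6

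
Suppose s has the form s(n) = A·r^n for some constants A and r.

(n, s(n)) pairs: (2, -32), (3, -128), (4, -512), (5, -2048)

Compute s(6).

-8192

Consecutive ratio: -128/(-32) = 4, and -512/(-128) = 4, so r = 4.
Then A·4^2 = -32 gives A = -2, and s(n) = -2·4^n.
s(6) = -2·4^6 = -8192.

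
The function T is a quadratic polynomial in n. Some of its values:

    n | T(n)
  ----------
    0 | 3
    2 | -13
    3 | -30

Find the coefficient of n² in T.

Write T(n) = an² + bn + c; the 3 given values yield a linear system in the 3 coefficients.
Solving, T(n) = -3n² - 2n + 3.
The coefficient of n² is -3.

-3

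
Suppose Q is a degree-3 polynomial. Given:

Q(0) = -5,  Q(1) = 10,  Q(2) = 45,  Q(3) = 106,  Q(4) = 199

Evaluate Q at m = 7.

730

First differences: 15, 35, 61, 93. Second differences: 20, 26, 32. Third differences: 6, 6.
Level-3 differences are constant, so Q has degree 3.
Fitting a degree-3 polynomial gives Q(m) = m³ + 7m² + 7m - 5.
Then Q(7) = 730.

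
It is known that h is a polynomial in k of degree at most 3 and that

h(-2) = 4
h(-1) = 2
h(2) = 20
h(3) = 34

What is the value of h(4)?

52

Write h(k) = ak³ + bk² + ck + d; the 4 given values yield a linear system in the 4 coefficients.
Solving, the leading coefficient vanishes, and h(k) = 2k² + 4k + 4.
Then h(4) = 52.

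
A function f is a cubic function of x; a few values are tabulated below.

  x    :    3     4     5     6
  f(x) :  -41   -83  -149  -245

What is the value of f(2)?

-17

Write f(x) = ax³ + bx² + cx + d; the 4 given values yield a linear system in the 4 coefficients.
Solving, f(x) = -x³ - 5x + 1.
Then f(2) = -17.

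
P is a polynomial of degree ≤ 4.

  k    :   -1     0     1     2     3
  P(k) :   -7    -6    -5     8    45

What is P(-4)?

-130

First differences: 1, 1, 13, 37. Second differences: 0, 12, 24. Third differences: 12, 12.
Level-3 differences are constant, so P has degree 3.
Fitting a degree-3 polynomial gives P(k) = 2k³ - k - 6.
Then P(-4) = -130.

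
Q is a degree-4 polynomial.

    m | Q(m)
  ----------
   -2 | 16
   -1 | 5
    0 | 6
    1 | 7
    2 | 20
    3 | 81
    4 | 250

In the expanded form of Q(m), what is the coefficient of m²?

First differences: -11, 1, 1, 13, 61, 169. Second differences: 12, 0, 12, 48, 108. Third differences: -12, 12, 36, 60. Fourth differences: 24, 24, 24.
Level-4 differences are constant, so Q has degree 4.
Fitting a degree-4 polynomial gives Q(m) = m^4 - m² + m + 6.
The coefficient of m² is -1.

-1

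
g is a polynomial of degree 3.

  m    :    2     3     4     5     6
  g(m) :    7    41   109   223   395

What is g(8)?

First differences: 34, 68, 114, 172. Second differences: 34, 46, 58. Third differences: 12, 12.
Level-3 differences are constant, so g has degree 3.
Fitting a degree-3 polynomial gives g(m) = 2m³ - m² + m - 7.
Then g(8) = 961.

961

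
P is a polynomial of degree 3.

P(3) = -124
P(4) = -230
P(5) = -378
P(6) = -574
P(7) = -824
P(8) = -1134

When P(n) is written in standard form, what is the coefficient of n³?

Write P(n) = an³ + bn² + cn + d; the 6 given values yield a linear system in the 4 coefficients.
Solving, P(n) = -n³ - 9n² - 6n + 2.
The coefficient of n³ is -1.

-1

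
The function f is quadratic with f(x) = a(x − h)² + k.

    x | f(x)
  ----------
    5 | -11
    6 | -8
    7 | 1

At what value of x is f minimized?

5

First differences 3, 9; second difference 6 = 2a, so a = 3.
Expanding, the x-coefficient is −2ah = -6h; matching it to the data gives h = 5, and then k = -11.
So f(x) = 3(x − 5)² − 11.
Hence h = 5.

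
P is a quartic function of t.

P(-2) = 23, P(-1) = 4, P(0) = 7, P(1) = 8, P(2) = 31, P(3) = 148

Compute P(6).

2503

First differences: -19, 3, 1, 23, 117. Second differences: 22, -2, 22, 94. Third differences: -24, 24, 72. Fourth differences: 48, 48.
Level-4 differences are constant, so P has degree 4.
Fitting a degree-4 polynomial gives P(t) = 2t^4 - 3t² + 2t + 7.
Then P(6) = 2503.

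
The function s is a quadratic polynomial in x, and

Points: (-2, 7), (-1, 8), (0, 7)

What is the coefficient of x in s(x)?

-2

Write s(x) = ax² + bx + c; the 3 given values yield a linear system in the 3 coefficients.
Solving, s(x) = -x² - 2x + 7.
The coefficient of x is -2.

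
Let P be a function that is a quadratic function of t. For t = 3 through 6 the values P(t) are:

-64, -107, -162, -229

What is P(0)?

Write P(t) = at² + bt + c; the 4 given values yield a linear system in the 3 coefficients.
Solving, P(t) = -6t² - t - 7.
Then P(0) = -7.

-7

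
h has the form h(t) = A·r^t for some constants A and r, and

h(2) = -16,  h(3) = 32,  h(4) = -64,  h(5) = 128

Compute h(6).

Consecutive ratio: 32/(-16) = -2, and -64/32 = -2, so r = -2.
Then A·(-2)^2 = -16 gives A = -4, and h(t) = -4·(-2)^t.
h(6) = -4·(-2)^6 = -256.

-256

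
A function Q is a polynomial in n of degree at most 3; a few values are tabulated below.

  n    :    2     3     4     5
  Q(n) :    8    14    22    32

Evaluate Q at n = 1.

4

Write Q(n) = an³ + bn² + cn + d; the 4 given values yield a linear system in the 4 coefficients.
Solving, the leading coefficient vanishes, and Q(n) = n² + n + 2.
Then Q(1) = 4.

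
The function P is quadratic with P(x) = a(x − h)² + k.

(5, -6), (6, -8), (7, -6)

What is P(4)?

0

First differences -2, 2; second difference 4 = 2a, so a = 2.
Expanding, the x-coefficient is −2ah = -4h; matching it to the data gives h = 6, and then k = -8.
So P(x) = 2(x − 6)² − 8.
P(4) = 2·(-2)² − 8 = 0.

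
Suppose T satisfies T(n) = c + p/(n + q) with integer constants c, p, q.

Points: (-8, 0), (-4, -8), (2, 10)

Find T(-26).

(T(n) − c)(n + q) = p for each data point; the three points give a linear system in c and q, then p follows.
Solving: c = 4, q = 2, p = 24, so T(n) = 4 + 24/(n + 2).
Then T(-26) = 4 + 24/(-24) = 3.

3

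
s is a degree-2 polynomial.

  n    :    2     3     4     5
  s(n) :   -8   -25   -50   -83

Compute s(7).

First differences: -17, -25, -33. Second differences: -8, -8.
Level-2 differences are constant, so s has degree 2.
Fitting a degree-2 polynomial gives s(n) = -4n² + 3n + 2.
Then s(7) = -173.

-173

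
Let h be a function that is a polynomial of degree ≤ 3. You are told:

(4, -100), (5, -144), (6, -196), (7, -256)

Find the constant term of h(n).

First differences: -44, -52, -60. Second differences: -8, -8.
Level-2 differences are constant, so h has degree 2.
Fitting a degree-2 polynomial gives h(n) = -4n² - 8n - 4.
The constant term is h(0) = -4.

-4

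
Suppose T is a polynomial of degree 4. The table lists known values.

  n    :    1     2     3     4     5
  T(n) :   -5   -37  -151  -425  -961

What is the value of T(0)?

-1

Write T(n) = an^4 + bn³ + cn² + dn + e; the 5 given values yield a linear system in the 5 coefficients.
Solving, T(n) = -n^4 - 3n³ + 2n² - 2n - 1.
Then T(0) = -1.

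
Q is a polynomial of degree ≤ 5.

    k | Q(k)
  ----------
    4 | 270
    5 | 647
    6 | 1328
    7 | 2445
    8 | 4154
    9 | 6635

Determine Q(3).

First differences: 377, 681, 1117, 1709, 2481. Second differences: 304, 436, 592, 772. Third differences: 132, 156, 180. Fourth differences: 24, 24.
Level-4 differences are constant, so Q has degree 4.
Fitting a degree-4 polynomial gives Q(k) = k^4 + k² - k + 2.
Then Q(3) = 89.

89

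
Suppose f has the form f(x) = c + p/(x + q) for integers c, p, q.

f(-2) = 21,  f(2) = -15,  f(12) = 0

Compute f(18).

1

(f(x) − c)(x + q) = p for each data point; the three points give a linear system in c and q, then p follows.
Solving: c = 3, q = 0, p = -36, so f(x) = 3 − 36/(x + 0).
Then f(18) = 3 − 36/18 = 1.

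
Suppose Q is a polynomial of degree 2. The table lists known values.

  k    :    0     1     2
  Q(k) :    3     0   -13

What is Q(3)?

Write Q(k) = ak² + bk + c; the 3 given values yield a linear system in the 3 coefficients.
Solving, Q(k) = -5k² + 2k + 3.
Then Q(3) = -36.

-36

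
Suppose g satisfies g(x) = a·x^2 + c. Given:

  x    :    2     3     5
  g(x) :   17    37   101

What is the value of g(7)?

From g(2) = 17 and g(3) = 37: 4a + c = 17 and 9a + c = 37.
Subtracting: 5a = 20, so a = 4; then c = 17 − 4·4 = 1.
So g(x) = 4x² + 1, and g(7) = 197.

197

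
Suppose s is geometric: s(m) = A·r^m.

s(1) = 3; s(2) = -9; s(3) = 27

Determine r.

Consecutive ratio: -9/3 = -3, and 27/(-9) = -3, so r = -3.
Then A·(-3)^1 = 3 gives A = -1, and s(m) = -1·(-3)^m.

-3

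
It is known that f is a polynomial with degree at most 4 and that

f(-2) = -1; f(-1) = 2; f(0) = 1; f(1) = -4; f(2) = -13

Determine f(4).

First differences: 3, -1, -5, -9. Second differences: -4, -4, -4.
Level-2 differences are constant, so f has degree 2.
Fitting a degree-2 polynomial gives f(k) = -2k² - 3k + 1.
Then f(4) = -43.

-43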